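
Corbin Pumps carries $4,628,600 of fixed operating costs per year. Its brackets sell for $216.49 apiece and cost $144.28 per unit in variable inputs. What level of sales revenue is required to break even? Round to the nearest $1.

CM per unit = $216.49 − $144.28 = $72.21; CM ratio = $72.21 / $216.49 = 0.3335.
Break-even revenue = fixed costs × price ÷ CM = $4,628,600 × $216.49 ÷ $72.21 = $13,876,826.

$13,876,826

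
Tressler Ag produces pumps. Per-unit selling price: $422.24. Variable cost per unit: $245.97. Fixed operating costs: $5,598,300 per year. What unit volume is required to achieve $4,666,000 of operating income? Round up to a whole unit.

58,231 pumps

Each unit contributes $422.24 − $245.97 = $176.27.
Need Q such that Q × $176.27 − $5,598,300 = $4,666,000, i.e. Q = $10,264,300 / $176.27 = 58,230.56 → 58,231.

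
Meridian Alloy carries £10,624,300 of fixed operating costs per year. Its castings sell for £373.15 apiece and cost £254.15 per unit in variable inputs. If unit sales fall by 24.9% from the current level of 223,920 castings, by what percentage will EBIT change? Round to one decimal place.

-41.4%

Total contribution margin = 223,920 × £119.00 = £26,646,480.00.
Operating income = contribution − fixed costs = £26,646,480.00 − £10,624,300 = £16,022,180.00.
So DOL = total CM / EBIT = £26,646,480.00 / £16,022,180.00 = 1.6631.
Operating income changes by 1.6631 × -24.9% = -41.4%.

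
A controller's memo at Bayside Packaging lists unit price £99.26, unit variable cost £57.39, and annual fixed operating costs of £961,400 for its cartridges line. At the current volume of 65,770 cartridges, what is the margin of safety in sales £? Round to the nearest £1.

Contribution margin per unit = £99.26 − £57.39 = £41.87. Break-even units = £961,400 ÷ £41.87 = 22,961.55; break-even revenue = 22,961.55 × £99.26 = £2,279,163.22.
Current sales = 65,770 × £99.26 = £6,528,330.20.
Margin of safety = £6,528,330.20 − £2,279,163.22 = £4,249,167.

£4,249,167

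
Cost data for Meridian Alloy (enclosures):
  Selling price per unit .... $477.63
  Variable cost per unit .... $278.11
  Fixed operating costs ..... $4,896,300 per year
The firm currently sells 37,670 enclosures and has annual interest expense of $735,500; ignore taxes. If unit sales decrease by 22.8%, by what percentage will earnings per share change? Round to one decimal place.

At 37,670 units, contribution = 37,670 × $199.52 = $7,515,918.40.
Subtracting fixed costs: EBIT = $7,515,918.40 − $4,896,300 = $2,619,618.40.
Interest = $735,500.00, so EBIT − I = $1,884,118.40.
Degree of combined leverage = contribution ÷ (EBIT − I) = $7,515,918.40 ÷ $1,884,118.40 = 3.9891.
EPS therefore changes by 3.9891 × (-22.8%) = -91.0%.

-91.0%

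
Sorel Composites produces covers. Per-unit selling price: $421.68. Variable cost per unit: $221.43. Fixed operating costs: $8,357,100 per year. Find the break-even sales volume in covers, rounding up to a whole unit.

Contribution margin per unit = $421.68 − $221.43 = $200.25.
Units to break even: $8,357,100 ÷ $200.25 = 41,733.33, rounded up to 41,734.

41,734 covers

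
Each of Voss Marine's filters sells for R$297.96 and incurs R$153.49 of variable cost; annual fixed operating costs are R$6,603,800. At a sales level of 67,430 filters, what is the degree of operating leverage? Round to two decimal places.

3.10

Total contribution margin = 67,430 × R$144.47 = R$9,741,612.10.
Subtracting fixed costs: EBIT = R$9,741,612.10 − R$6,603,800 = R$3,137,812.10.
DOL = contribution ÷ EBIT = R$9,741,612.10 ÷ R$3,137,812.10 = 3.1046.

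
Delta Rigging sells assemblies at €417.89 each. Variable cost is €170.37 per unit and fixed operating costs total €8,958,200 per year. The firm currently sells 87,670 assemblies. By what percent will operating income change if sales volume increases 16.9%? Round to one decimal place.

Contribution at this volume is 87,670 × €247.52 = €21,700,078.40.
Operating income = contribution − fixed costs = €21,700,078.40 − €8,958,200 = €12,741,878.40.
So DOL = total CM / EBIT = €21,700,078.40 / €12,741,878.40 = 1.7031.
%ΔEBIT = DOL × %ΔSales = 1.7031 × +16.9% = +28.8%.

+28.8%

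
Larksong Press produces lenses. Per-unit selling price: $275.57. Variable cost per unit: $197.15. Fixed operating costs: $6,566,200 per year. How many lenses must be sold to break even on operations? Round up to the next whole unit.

Contribution margin per unit = $275.57 − $197.15 = $78.42.
Break-even volume = fixed costs ÷ CM per unit = $6,566,200 ÷ $78.42 = 83,731.19, so 83,732 lenses.

83,732 lenses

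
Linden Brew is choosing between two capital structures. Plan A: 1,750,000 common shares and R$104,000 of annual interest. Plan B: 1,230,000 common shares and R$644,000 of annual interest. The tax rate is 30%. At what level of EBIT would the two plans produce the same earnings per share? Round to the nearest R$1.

Set EPS_A = EPS_B: (EBIT − R$104,000)(1 − 0.30) ÷ 1,750,000 = (EBIT − R$644,000)(1 − 0.30) ÷ 1,230,000.
Cancelling (1 − t) and cross-multiplying: 1,230,000·(EBIT − 104,000) = 1,750,000·(EBIT − 644,000).
EBIT × (1,750,000 − 1,230,000) = 644,000 × 1,750,000 − 104,000 × 1,230,000 = 999,080,000,000, so EBIT = 999,080,000,000 ÷ 520,000 = 1,921,307.69.

R$1,921,308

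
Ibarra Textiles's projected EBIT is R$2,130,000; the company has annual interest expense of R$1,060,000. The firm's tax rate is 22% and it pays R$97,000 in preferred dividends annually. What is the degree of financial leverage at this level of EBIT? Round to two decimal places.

2.25

Interest = R$1,060,000.00.
Pre-tax preferred-dividend burden = R$97,000 ÷ (1 − 0.22) = R$124,358.97.
DFL = EBIT ÷ [EBIT − I − D_p/(1−t)] = R$2,130,000 ÷ [R$2,130,000 − R$1,060,000.00 − R$124,358.97] = R$2,130,000 ÷ R$945,641.03 = 2.2524.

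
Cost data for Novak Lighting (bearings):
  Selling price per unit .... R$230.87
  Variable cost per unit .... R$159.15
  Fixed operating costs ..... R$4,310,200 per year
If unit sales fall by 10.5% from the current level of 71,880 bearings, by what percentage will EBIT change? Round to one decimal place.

Contribution at this volume is 71,880 × R$71.72 = R$5,155,233.60.
EBIT = R$5,155,233.60 − R$4,310,200 = R$845,033.60.
Degree of operating leverage = R$5,155,233.60 / R$845,033.60 = 6.1006.
Operating income changes by 6.1006 × -10.5% = -64.1%.

-64.1%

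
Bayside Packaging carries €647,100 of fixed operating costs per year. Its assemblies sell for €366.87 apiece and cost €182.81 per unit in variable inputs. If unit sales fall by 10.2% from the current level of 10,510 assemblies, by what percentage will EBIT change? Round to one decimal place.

At 10,510 units, contribution = 10,510 × €184.06 = €1,934,470.60.
Subtracting fixed costs: EBIT = €1,934,470.60 − €647,100 = €1,287,370.60.
DOL = contribution ÷ EBIT = €1,934,470.60 ÷ €1,287,370.60 = 1.5027.
Operating income changes by 1.5027 × -10.2% = -15.3%.

-15.3%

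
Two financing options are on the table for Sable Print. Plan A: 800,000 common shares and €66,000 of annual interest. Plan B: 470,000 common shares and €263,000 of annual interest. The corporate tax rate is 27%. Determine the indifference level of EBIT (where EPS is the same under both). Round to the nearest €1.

€543,576

Set EPS_A = EPS_B: (EBIT − €66,000)(1 − 0.27) ÷ 800,000 = (EBIT − €263,000)(1 − 0.27) ÷ 470,000.
The (1 − t) factor cancels: (EBIT − 66,000) × 470,000 = (EBIT − 263,000) × 800,000.
EBIT × (800,000 − 470,000) = 263,000 × 800,000 − 66,000 × 470,000 = 179,380,000,000, so EBIT = 179,380,000,000 ÷ 330,000 = 543,575.76.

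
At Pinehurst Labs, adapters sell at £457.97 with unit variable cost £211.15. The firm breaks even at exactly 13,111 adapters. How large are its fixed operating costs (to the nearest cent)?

£3,236,057.02

Unit CM = price − variable cost = £457.97 − £211.15 = £246.82.
Since BE = FC / CM, FC = 13,111 × £246.82 = £3,236,057.02.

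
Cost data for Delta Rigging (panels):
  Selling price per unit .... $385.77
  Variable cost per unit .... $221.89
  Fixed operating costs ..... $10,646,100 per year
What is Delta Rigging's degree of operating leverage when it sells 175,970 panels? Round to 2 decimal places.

1.59

At 175,970 units, contribution = 175,970 × $163.88 = $28,837,963.60.
Operating income = contribution − fixed costs = $28,837,963.60 − $10,646,100 = $18,191,863.60.
DOL = contribution ÷ EBIT = $28,837,963.60 ÷ $18,191,863.60 = 1.5852.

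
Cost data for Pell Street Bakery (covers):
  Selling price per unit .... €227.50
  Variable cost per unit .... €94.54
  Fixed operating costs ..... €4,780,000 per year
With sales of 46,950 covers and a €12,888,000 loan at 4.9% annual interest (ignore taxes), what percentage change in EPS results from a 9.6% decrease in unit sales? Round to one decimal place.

-72.1%

At 46,950 units, contribution = 46,950 × €132.96 = €6,242,472.00.
Subtracting fixed costs: EBIT = €6,242,472.00 − €4,780,000 = €1,462,472.00.
Interest = €631,512.00, so EBIT − I = €830,960.00.
DCL = total CM / (EBIT − I) = €6,242,472.00 / €830,960.00 = 7.5124.
EPS therefore changes by 7.5124 × (-9.6%) = -72.1%.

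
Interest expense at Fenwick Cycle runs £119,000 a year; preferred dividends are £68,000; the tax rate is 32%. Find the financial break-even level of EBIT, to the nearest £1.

£219,000

Preferred dividends are paid after tax, so their pre-tax equivalent is £68,000 ÷ (1 − 0.32) = £100,000.00.
EPS = 0 when EBIT covers interest plus the pre-tax preferred burden: £119,000 + £100,000.00 = £219,000.00.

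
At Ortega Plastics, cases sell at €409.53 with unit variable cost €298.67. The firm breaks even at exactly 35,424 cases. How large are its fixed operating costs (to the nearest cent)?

€3,927,104.64

Each unit contributes €409.53 − €298.67 = €110.86.
Since BE = FC / CM, FC = 35,424 × €110.86 = €3,927,104.64.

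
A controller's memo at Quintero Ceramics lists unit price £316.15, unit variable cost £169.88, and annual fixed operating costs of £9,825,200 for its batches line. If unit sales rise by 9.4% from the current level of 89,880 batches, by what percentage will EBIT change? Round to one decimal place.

+37.2%

Contribution at this volume is 89,880 × £146.27 = £13,146,747.60.
Operating income = contribution − fixed costs = £13,146,747.60 − £9,825,200 = £3,321,547.60.
So DOL = total CM / EBIT = £13,146,747.60 / £3,321,547.60 = 3.9580.
Operating income changes by 3.9580 × +9.4% = +37.2%.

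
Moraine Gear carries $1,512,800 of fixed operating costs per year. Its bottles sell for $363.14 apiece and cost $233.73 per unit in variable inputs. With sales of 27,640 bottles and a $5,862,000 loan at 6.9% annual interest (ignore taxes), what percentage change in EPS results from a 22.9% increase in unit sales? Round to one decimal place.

+49.4%

Contribution at this volume is 27,640 × $129.41 = $3,576,892.40.
Subtracting fixed costs: EBIT = $3,576,892.40 − $1,512,800 = $2,064,092.40.
After interest of $404,478.00, pre-tax earnings = $1,659,614.40.
Degree of combined leverage = contribution ÷ (EBIT − I) = $3,576,892.40 ÷ $1,659,614.40 = 2.1553.
EPS therefore changes by 2.1553 × (+22.9%) = +49.4%.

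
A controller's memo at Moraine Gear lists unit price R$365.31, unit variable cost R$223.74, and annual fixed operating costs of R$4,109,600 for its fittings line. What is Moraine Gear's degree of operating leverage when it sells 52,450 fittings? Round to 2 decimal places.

2.24

Total contribution margin = 52,450 × R$141.57 = R$7,425,346.50.
Operating income = contribution − fixed costs = R$7,425,346.50 − R$4,109,600 = R$3,315,746.50.
So DOL = total CM / EBIT = R$7,425,346.50 / R$3,315,746.50 = 2.2394.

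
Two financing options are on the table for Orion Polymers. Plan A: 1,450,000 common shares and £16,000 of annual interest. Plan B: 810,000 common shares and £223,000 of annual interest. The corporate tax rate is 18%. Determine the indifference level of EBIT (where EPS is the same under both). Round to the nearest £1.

At indifference, (EBIT − 16,000)(1 − t)/1,450,000 = (EBIT − 223,000)(1 − t)/810,000.
The (1 − t) factor cancels: (EBIT − 16,000) × 810,000 = (EBIT − 223,000) × 1,450,000.
EBIT × (1,450,000 − 810,000) = 223,000 × 1,450,000 − 16,000 × 810,000 = 310,390,000,000, so EBIT = 310,390,000,000 ÷ 640,000 = 484,984.38.

£484,984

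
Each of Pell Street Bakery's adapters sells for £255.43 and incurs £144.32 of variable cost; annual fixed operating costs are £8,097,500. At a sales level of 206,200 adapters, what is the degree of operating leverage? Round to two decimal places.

Contribution at this volume is 206,200 × £111.11 = £22,910,882.00.
Operating income = contribution − fixed costs = £22,910,882.00 − £8,097,500 = £14,813,382.00.
Degree of operating leverage = £22,910,882.00 / £14,813,382.00 = 1.5466.

1.55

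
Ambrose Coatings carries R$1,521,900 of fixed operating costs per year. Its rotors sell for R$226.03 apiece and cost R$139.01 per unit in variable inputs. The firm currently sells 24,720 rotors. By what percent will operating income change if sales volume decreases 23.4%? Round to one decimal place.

Total contribution margin = 24,720 × R$87.02 = R$2,151,134.40.
EBIT = R$2,151,134.40 − R$1,521,900 = R$629,234.40.
Degree of operating leverage = R$2,151,134.40 / R$629,234.40 = 3.4187.
Operating income changes by 3.4187 × -23.4% = -80.0%.

-80.0%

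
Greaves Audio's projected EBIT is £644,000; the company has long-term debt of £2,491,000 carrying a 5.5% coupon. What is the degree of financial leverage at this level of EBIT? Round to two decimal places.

1.27

Annual interest charges come to £137,005.00.
DFL = EBIT ÷ (EBIT − I) = £644,000 ÷ (£644,000 − £137,005.00) = £644,000 ÷ £506,995.00 = 1.2702.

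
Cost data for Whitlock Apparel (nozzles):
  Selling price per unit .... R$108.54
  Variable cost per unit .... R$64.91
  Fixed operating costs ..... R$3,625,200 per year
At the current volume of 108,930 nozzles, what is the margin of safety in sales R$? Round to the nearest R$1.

Unit CM = price − variable cost = R$108.54 − R$64.91 = R$43.63. Break-even units = R$3,625,200 ÷ R$43.63 = 83,089.62; break-even revenue = 83,089.62 × R$108.54 = R$9,018,547.05.
Current sales = 108,930 × R$108.54 = R$11,823,262.20.
Margin of safety = R$11,823,262.20 − R$9,018,547.05 = R$2,804,715.

R$2,804,715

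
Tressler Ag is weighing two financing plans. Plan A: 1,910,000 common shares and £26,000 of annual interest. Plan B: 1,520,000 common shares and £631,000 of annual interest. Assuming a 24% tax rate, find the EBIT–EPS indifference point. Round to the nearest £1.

Set EPS_A = EPS_B: (EBIT − £26,000)(1 − 0.24) ÷ 1,910,000 = (EBIT − £631,000)(1 − 0.24) ÷ 1,520,000.
Cancelling (1 − t) and cross-multiplying: 1,520,000·(EBIT − 26,000) = 1,910,000·(EBIT − 631,000).
EBIT × (1,910,000 − 1,520,000) = 631,000 × 1,910,000 − 26,000 × 1,520,000 = 1,165,690,000,000, so EBIT = 1,165,690,000,000 ÷ 390,000 = 2,988,948.72.

£2,988,949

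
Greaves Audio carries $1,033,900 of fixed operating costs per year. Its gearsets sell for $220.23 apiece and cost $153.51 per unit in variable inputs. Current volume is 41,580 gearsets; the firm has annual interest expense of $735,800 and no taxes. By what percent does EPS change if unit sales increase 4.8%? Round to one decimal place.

Total contribution margin = 41,580 × $66.72 = $2,774,217.60.
Operating income = contribution − fixed costs = $2,774,217.60 − $1,033,900 = $1,740,317.60.
After interest of $735,800.00, pre-tax earnings = $1,004,517.60.
Degree of combined leverage = contribution ÷ (EBIT − I) = $2,774,217.60 ÷ $1,004,517.60 = 2.7617.
%ΔEPS = DCL × %ΔSales = 2.7617 × +4.8% = +13.3%.

+13.3%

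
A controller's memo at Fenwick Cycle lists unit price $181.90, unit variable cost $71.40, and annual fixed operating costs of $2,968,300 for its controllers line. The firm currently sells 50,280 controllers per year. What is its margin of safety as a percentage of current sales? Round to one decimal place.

Contribution margin per unit = $181.90 − $71.40 = $110.50. Break-even units = $2,968,300 ÷ $110.50 = 26,862.44; break-even revenue = 26,862.44 × $181.90 = $4,886,278.46.
Actual sales revenue = 50,280 × $181.90 = $9,145,932.00.
Margin of safety = ($9,145,932.00 − $4,886,278.46) ÷ $9,145,932.00 = 46.6%.

46.6%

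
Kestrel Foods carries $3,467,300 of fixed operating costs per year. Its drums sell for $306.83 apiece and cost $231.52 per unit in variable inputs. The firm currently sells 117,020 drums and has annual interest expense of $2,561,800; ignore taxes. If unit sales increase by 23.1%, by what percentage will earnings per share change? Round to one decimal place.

+73.1%

Contribution at this volume is 117,020 × $75.31 = $8,812,776.20.
EBIT = $8,812,776.20 − $3,467,300 = $5,345,476.20.
After interest of $2,561,800.00, pre-tax earnings = $2,783,676.20.
Degree of combined leverage = contribution ÷ (EBIT − I) = $8,812,776.20 ÷ $2,783,676.20 = 3.1659.
%ΔEPS = DCL × %ΔSales = 3.1659 × +23.1% = +73.1%.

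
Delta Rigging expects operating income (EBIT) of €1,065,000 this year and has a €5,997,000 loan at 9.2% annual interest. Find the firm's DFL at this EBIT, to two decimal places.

Interest = €551,724.00.
Degree of financial leverage = EBIT / (EBIT − interest) = €1,065,000 / €513,276.00 = 2.0749.

2.07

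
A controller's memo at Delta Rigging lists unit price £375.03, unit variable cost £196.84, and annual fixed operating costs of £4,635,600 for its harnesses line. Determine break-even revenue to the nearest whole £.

Contribution margin per unit = £375.03 − £196.84 = £178.19, a CM ratio of £178.19 ÷ £375.03 = 0.4751.
Break-even revenue = fixed costs × price ÷ CM = £4,635,600 × £375.03 ÷ £178.19 = £9,756,378.

£9,756,378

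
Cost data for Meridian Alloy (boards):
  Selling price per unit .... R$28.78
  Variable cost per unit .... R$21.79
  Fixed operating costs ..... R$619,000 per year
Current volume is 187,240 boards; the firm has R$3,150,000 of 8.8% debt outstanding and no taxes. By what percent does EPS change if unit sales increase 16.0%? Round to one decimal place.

+50.8%

Total contribution margin = 187,240 × R$6.99 = R$1,308,807.60.
Operating income = contribution − fixed costs = R$1,308,807.60 − R$619,000 = R$689,807.60.
Interest = R$277,200.00, so EBIT − I = R$412,607.60.
Degree of combined leverage = contribution ÷ (EBIT − I) = R$1,308,807.60 ÷ R$412,607.60 = 3.1720.
%ΔEPS = DCL × %ΔSales = 3.1720 × +16.0% = +50.8%.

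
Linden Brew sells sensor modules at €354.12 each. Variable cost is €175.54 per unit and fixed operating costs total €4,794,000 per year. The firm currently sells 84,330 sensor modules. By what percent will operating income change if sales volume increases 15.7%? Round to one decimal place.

Contribution at this volume is 84,330 × €178.58 = €15,059,651.40.
Subtracting fixed costs: EBIT = €15,059,651.40 − €4,794,000 = €10,265,651.40.
So DOL = total CM / EBIT = €15,059,651.40 / €10,265,651.40 = 1.4670.
%ΔEBIT = DOL × %ΔSales = 1.4670 × +15.7% = +23.0%.

+23.0%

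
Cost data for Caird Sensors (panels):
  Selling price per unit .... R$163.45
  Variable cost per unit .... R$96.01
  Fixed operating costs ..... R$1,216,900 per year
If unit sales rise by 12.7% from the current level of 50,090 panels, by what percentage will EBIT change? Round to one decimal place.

+19.9%

Total contribution margin = 50,090 × R$67.44 = R$3,378,069.60.
EBIT = R$3,378,069.60 − R$1,216,900 = R$2,161,169.60.
Degree of operating leverage = R$3,378,069.60 / R$2,161,169.60 = 1.5631.
So EBIT moves 1.5631 × (+12.7%) = +19.9%.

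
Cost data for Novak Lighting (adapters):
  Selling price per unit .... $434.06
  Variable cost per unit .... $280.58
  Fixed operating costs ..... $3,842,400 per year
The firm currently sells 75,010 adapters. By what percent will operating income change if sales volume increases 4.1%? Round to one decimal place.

At 75,010 units, contribution = 75,010 × $153.48 = $11,512,534.80.
Subtracting fixed costs: EBIT = $11,512,534.80 − $3,842,400 = $7,670,134.80.
So DOL = total CM / EBIT = $11,512,534.80 / $7,670,134.80 = 1.5010.
Operating income changes by 1.5010 × +4.1% = +6.2%.

+6.2%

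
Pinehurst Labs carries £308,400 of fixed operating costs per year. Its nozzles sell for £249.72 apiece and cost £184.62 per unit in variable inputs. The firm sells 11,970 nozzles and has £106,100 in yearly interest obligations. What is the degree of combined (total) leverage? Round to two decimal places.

2.14

Contribution at this volume is 11,970 × £65.10 = £779,247.00.
Subtracting fixed costs: EBIT = £779,247.00 − £308,400 = £470,847.00. Interest = £106,100.00.
DOL = £779,247.00 ÷ £470,847.00 = 1.6550; DFL = £470,847.00 ÷ £364,747.00 = 1.2909.
DCL = DOL × DFL = 1.6550 × 1.2909 = 2.1364.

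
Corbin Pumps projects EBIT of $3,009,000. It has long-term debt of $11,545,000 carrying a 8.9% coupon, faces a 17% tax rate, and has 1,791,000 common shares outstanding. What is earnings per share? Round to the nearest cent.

Pre-tax income = $3,009,000 − $1,027,505.00 = $1,981,495.00.
After tax at 17%: net income = $1,981,495.00 × 0.83 = $1,644,640.85.
EPS = $1,644,640.85 ÷ 1,791,000 = $0.92.

$0.92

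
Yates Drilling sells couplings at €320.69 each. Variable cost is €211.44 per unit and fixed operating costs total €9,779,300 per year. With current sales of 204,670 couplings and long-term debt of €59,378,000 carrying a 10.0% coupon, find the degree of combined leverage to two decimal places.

Total contribution margin = 204,670 × €109.25 = €22,360,197.50.
EBIT = €22,360,197.50 − €9,779,300 = €12,580,897.50. Interest = €5,937,800.00.
DOL = €22,360,197.50 ÷ €12,580,897.50 = 1.7773; DFL = €12,580,897.50 ÷ €6,643,097.50 = 1.8938.
Combined leverage = 1.7773 × 1.8938 = 3.3659.

3.37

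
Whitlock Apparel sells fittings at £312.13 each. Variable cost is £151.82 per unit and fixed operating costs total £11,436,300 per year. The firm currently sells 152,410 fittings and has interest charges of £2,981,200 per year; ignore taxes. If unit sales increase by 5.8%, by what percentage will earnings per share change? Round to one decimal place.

Total contribution margin = 152,410 × £160.31 = £24,432,847.10.
EBIT = £24,432,847.10 − £11,436,300 = £12,996,547.10.
After interest of £2,981,200.00, pre-tax earnings = £10,015,347.10.
Degree of combined leverage = contribution ÷ (EBIT − I) = £24,432,847.10 ÷ £10,015,347.10 = 2.4395.
%ΔEPS = DCL × %ΔSales = 2.4395 × +5.8% = +14.1%.

+14.1%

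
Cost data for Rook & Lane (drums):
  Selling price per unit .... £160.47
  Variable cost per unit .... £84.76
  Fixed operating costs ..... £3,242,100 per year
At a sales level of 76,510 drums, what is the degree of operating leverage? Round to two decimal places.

2.27

Contribution at this volume is 76,510 × £75.71 = £5,792,572.10.
Subtracting fixed costs: EBIT = £5,792,572.10 − £3,242,100 = £2,550,472.10.
So DOL = total CM / EBIT = £5,792,572.10 / £2,550,472.10 = 2.2712.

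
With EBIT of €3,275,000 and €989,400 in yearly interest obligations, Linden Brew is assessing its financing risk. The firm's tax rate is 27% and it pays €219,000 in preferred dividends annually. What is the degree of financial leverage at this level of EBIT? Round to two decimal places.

Interest = €989,400.00.
Pre-tax preferred-dividend burden = €219,000 ÷ (1 − 0.27) = €300,000.00.
DFL = EBIT ÷ [EBIT − I − D_p/(1−t)] = €3,275,000 ÷ [€3,275,000 − €989,400.00 − €300,000.00] = €3,275,000 ÷ €1,985,600.00 = 1.6494.

1.65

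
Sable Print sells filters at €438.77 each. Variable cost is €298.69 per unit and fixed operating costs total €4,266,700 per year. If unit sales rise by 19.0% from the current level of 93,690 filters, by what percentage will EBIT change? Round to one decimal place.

Total contribution margin = 93,690 × €140.08 = €13,124,095.20.
EBIT = €13,124,095.20 − €4,266,700 = €8,857,395.20.
Degree of operating leverage = €13,124,095.20 / €8,857,395.20 = 1.4817.
So EBIT moves 1.4817 × (+19.0%) = +28.2%.

+28.2%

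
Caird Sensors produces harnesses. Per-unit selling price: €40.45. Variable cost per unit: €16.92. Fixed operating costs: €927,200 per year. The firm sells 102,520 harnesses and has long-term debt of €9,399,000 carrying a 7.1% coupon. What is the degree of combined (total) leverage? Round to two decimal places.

2.95

Total contribution margin = 102,520 × €23.53 = €2,412,295.60.
Subtracting fixed costs: EBIT = €2,412,295.60 − €927,200 = €1,485,095.60. Interest = €667,329.00, so EBIT − I = €817,766.60.
DCL = contribution ÷ (EBIT − I) = €2,412,295.60 ÷ €817,766.60 = 2.9499.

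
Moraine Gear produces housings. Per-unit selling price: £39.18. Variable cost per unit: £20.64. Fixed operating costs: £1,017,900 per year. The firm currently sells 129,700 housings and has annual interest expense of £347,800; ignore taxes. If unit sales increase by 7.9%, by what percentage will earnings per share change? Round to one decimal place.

+18.3%

Total contribution margin = 129,700 × £18.54 = £2,404,638.00.
EBIT = £2,404,638.00 − £1,017,900 = £1,386,738.00.
After interest of £347,800.00, pre-tax earnings = £1,038,938.00.
DCL = total CM / (EBIT − I) = £2,404,638.00 / £1,038,938.00 = 2.3145.
%ΔEPS = DCL × %ΔSales = 2.3145 × +7.9% = +18.3%.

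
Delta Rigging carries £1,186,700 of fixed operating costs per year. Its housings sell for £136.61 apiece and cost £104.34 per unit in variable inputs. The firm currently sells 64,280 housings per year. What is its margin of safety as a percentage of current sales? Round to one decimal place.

Contribution margin per unit = £136.61 − £104.34 = £32.27. Break-even units = £1,186,700 ÷ £32.27 = 36,774.09; break-even revenue = 36,774.09 × £136.61 = £5,023,708.92.
Current sales = 64,280 × £136.61 = £8,781,290.80.
Margin of safety = (£8,781,290.80 − £5,023,708.92) ÷ £8,781,290.80 = 42.8%.

42.8%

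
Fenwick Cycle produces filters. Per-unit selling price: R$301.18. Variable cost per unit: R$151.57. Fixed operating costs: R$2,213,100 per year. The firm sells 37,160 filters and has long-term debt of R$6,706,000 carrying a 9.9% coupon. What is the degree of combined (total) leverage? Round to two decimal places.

2.07

Contribution at this volume is 37,160 × R$149.61 = R$5,559,507.60.
EBIT = R$5,559,507.60 − R$2,213,100 = R$3,346,407.60. Interest = R$663,894.00.
DOL = R$5,559,507.60 ÷ R$3,346,407.60 = 1.6613; DFL = R$3,346,407.60 ÷ R$2,682,513.60 = 1.2475.
DCL = DOL × DFL = 1.6613 × 1.2475 = 2.0725.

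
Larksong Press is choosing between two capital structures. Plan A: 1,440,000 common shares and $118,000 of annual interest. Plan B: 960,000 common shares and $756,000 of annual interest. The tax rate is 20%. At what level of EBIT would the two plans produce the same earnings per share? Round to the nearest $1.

$2,032,000

At indifference, (EBIT − 118,000)(1 − t)/1,440,000 = (EBIT − 756,000)(1 − t)/960,000.
Cancelling (1 − t) and cross-multiplying: 960,000·(EBIT − 118,000) = 1,440,000·(EBIT − 756,000).
EBIT × (1,440,000 − 960,000) = 756,000 × 1,440,000 − 118,000 × 960,000 = 975,360,000,000, so EBIT = 975,360,000,000 ÷ 480,000 = 2,032,000.00.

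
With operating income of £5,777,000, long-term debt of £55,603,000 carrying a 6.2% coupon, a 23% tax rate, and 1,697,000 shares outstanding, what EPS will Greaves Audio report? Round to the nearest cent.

£1.06

Interest = £3,447,386.00, so EBT = £5,777,000 − £3,447,386.00 = £2,329,614.00.
Net income = £2,329,614.00 × (1 − 0.23) = £1,793,802.78.
Per share: £1,793,802.78 / 1,697,000 shares = £1.06.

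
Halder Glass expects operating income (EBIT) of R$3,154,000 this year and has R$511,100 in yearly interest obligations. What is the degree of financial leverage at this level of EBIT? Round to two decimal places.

1.19

Interest = R$511,100.00.
DFL = EBIT ÷ (EBIT − I) = R$3,154,000 ÷ (R$3,154,000 − R$511,100.00) = R$3,154,000 ÷ R$2,642,900.00 = 1.1934.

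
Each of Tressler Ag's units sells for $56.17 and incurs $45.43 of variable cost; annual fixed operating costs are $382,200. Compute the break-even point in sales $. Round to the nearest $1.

$1,998,899

Contribution margin per unit = $56.17 − $45.43 = $10.74, a CM ratio of $10.74 ÷ $56.17 = 0.1912.
Break-even sales = FC ÷ CM ratio = $382,200 × $56.17 / $10.74 = $1,998,899.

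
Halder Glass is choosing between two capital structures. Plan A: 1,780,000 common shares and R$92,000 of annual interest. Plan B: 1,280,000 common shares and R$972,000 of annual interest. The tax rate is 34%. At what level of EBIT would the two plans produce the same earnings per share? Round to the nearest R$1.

R$3,224,800

Set EPS_A = EPS_B: (EBIT − R$92,000)(1 − 0.34) ÷ 1,780,000 = (EBIT − R$972,000)(1 − 0.34) ÷ 1,280,000.
The (1 − t) factor cancels: (EBIT − 92,000) × 1,280,000 = (EBIT − 972,000) × 1,780,000.
EBIT × (1,780,000 − 1,280,000) = 972,000 × 1,780,000 − 92,000 × 1,280,000 = 1,612,400,000,000, so EBIT = 1,612,400,000,000 ÷ 500,000 = 3,224,800.00.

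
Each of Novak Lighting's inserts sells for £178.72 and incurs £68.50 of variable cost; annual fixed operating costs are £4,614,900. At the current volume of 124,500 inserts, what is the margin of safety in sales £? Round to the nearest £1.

£14,767,652

Each unit contributes £178.72 − £68.50 = £110.22. Break-even units = £4,614,900 ÷ £110.22 = 41,869.90; break-even revenue = 41,869.90 × £178.72 = £7,482,987.92.
Actual sales revenue = 124,500 × £178.72 = £22,250,640.00.
Margin of safety = £22,250,640.00 − £7,482,987.92 = £14,767,652.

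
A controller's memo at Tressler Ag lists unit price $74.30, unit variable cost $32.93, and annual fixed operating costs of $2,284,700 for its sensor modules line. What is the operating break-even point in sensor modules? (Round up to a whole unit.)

55,227 sensor modules

Unit CM = price − variable cost = $74.30 − $32.93 = $41.37.
Break-even Q = $2,284,700 / $41.37 = 55,226.01 → 55,227 sensor modules.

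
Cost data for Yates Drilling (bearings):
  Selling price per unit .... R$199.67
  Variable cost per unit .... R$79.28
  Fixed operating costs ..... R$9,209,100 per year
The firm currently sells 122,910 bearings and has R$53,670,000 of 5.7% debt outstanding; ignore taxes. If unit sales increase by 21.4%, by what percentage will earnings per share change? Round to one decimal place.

+125.2%

Total contribution margin = 122,910 × R$120.39 = R$14,797,134.90.
Operating income = contribution − fixed costs = R$14,797,134.90 − R$9,209,100 = R$5,588,034.90.
After interest of R$3,059,190.00, pre-tax earnings = R$2,528,844.90.
DCL = total CM / (EBIT − I) = R$14,797,134.90 / R$2,528,844.90 = 5.8513.
EPS therefore changes by 5.8513 × (+21.4%) = +125.2%.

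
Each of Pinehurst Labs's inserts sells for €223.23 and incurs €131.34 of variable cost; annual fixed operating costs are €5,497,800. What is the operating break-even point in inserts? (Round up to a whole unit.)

59,831 inserts

Unit CM = price − variable cost = €223.23 − €131.34 = €91.89.
Break-even Q = €5,497,800 / €91.89 = 59,830.23 → 59,831 inserts.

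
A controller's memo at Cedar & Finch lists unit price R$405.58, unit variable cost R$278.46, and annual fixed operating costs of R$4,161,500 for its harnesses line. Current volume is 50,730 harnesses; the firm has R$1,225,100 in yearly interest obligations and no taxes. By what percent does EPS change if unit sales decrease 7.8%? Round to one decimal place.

-47.4%

Contribution at this volume is 50,730 × R$127.12 = R$6,448,797.60.
Operating income = contribution − fixed costs = R$6,448,797.60 − R$4,161,500 = R$2,287,297.60.
Interest = R$1,225,100.00, so EBIT − I = R$1,062,197.60.
DCL = total CM / (EBIT − I) = R$6,448,797.60 / R$1,062,197.60 = 6.0712.
%ΔEPS = DCL × %ΔSales = 6.0712 × -7.8% = -47.4%.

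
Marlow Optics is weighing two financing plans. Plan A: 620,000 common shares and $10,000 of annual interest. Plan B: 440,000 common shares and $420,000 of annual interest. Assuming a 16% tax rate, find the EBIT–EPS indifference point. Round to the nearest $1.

$1,422,222

Set EPS_A = EPS_B: (EBIT − $10,000)(1 − 0.16) ÷ 620,000 = (EBIT − $420,000)(1 − 0.16) ÷ 440,000.
The (1 − t) factor cancels: (EBIT − 10,000) × 440,000 = (EBIT − 420,000) × 620,000.
Solving, EBIT = (420,000·620,000 − 10,000·440,000) / (620,000 − 440,000) = 256,000,000,000 / 180,000 = 1,422,222.22.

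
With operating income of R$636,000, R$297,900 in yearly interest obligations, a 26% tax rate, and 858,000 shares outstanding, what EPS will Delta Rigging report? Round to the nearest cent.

R$0.29

Pre-tax income = R$636,000 − R$297,900.00 = R$338,100.00.
After tax at 26%: net income = R$338,100.00 × 0.74 = R$250,194.00.
Per share: R$250,194.00 / 858,000 shares = R$0.29.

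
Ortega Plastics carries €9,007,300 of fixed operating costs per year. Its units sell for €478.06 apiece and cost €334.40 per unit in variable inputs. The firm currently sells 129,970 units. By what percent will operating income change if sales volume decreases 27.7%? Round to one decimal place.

-53.5%

At 129,970 units, contribution = 129,970 × €143.66 = €18,671,490.20.
Operating income = contribution − fixed costs = €18,671,490.20 − €9,007,300 = €9,664,190.20.
Degree of operating leverage = €18,671,490.20 / €9,664,190.20 = 1.9320.
Operating income changes by 1.9320 × -27.7% = -53.5%.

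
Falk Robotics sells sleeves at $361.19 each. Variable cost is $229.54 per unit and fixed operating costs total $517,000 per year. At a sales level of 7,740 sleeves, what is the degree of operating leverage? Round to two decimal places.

Contribution at this volume is 7,740 × $131.65 = $1,018,971.00.
Operating income = contribution − fixed costs = $1,018,971.00 − $517,000 = $501,971.00.
Degree of operating leverage = $1,018,971.00 / $501,971.00 = 2.0299.

2.03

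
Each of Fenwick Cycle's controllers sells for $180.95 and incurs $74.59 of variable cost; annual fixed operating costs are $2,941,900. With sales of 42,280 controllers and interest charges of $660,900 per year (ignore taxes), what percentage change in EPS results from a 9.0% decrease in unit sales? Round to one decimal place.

Contribution at this volume is 42,280 × $106.36 = $4,496,900.80.
Subtracting fixed costs: EBIT = $4,496,900.80 − $2,941,900 = $1,555,000.80.
Interest = $660,900.00, so EBIT − I = $894,100.80.
DCL = total CM / (EBIT − I) = $4,496,900.80 / $894,100.80 = 5.0295.
%ΔEPS = DCL × %ΔSales = 5.0295 × -9.0% = -45.3%.

-45.3%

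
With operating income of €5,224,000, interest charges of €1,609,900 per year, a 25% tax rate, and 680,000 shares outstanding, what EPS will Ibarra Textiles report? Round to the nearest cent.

Pre-tax income = €5,224,000 − €1,609,900.00 = €3,614,100.00.
After tax at 25%: net income = €3,614,100.00 × 0.75 = €2,710,575.00.
EPS = €2,710,575.00 ÷ 680,000 = €3.99.

€3.99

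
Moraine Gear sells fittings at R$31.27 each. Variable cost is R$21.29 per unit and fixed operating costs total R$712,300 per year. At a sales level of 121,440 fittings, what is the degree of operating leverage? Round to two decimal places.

2.43

Contribution at this volume is 121,440 × R$9.98 = R$1,211,971.20.
Subtracting fixed costs: EBIT = R$1,211,971.20 − R$712,300 = R$499,671.20.
DOL = contribution ÷ EBIT = R$1,211,971.20 ÷ R$499,671.20 = 2.4255.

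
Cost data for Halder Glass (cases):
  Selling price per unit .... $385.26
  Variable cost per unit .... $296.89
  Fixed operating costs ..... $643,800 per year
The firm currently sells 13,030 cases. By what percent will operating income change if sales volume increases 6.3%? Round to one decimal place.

Contribution at this volume is 13,030 × $88.37 = $1,151,461.10.
Subtracting fixed costs: EBIT = $1,151,461.10 − $643,800 = $507,661.10.
Degree of operating leverage = $1,151,461.10 / $507,661.10 = 2.2682.
%ΔEBIT = DOL × %ΔSales = 2.2682 × +6.3% = +14.3%.

+14.3%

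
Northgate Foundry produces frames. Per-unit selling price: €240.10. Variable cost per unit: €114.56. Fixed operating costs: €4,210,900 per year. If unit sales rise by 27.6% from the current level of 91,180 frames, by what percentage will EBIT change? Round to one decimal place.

Total contribution margin = 91,180 × €125.54 = €11,446,737.20.
Operating income = contribution − fixed costs = €11,446,737.20 − €4,210,900 = €7,235,837.20.
DOL = contribution ÷ EBIT = €11,446,737.20 ÷ €7,235,837.20 = 1.5820.
So EBIT moves 1.5820 × (+27.6%) = +43.7%.

+43.7%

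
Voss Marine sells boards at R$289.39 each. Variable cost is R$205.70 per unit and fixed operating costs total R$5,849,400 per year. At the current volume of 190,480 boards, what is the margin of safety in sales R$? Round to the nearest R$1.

Unit CM = price − variable cost = R$289.39 − R$205.70 = R$83.69. Break-even units = R$5,849,400 ÷ R$83.69 = 69,893.66; break-even revenue = 69,893.66 × R$289.39 = R$20,226,524.87.
Actual sales revenue = 190,480 × R$289.39 = R$55,123,007.20.
Margin of safety = R$55,123,007.20 − R$20,226,524.87 = R$34,896,482.

R$34,896,482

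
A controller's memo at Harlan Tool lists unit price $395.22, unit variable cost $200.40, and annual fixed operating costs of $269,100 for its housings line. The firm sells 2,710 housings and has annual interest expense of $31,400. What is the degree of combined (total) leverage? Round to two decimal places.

2.32

Contribution at this volume is 2,710 × $194.82 = $527,962.20.
EBIT = $527,962.20 − $269,100 = $258,862.20. Interest = $31,400.00.
DOL = $527,962.20 ÷ $258,862.20 = 2.0395; DFL = $258,862.20 ÷ $227,462.20 = 1.1380.
Combined leverage = 2.0395 × 1.1380 = 2.3210.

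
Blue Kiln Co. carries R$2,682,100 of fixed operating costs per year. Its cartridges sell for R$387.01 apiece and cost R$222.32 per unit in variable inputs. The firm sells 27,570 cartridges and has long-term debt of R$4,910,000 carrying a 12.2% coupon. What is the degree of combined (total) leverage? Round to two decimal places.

3.61

Contribution at this volume is 27,570 × R$164.69 = R$4,540,503.30.
Subtracting fixed costs: EBIT = R$4,540,503.30 − R$2,682,100 = R$1,858,403.30. Interest = R$599,020.00, so EBIT − I = R$1,259,383.30.
Degree of total leverage = total CM / (EBIT − interest) = R$4,540,503.30 / R$1,259,383.30 = 3.6053.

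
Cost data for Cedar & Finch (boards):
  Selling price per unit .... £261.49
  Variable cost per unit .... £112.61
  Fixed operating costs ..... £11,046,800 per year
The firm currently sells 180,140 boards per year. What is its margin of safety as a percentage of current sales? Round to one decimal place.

58.8%

Contribution margin per unit = £261.49 − £112.61 = £148.88. Break-even units = £11,046,800 ÷ £148.88 = 74,199.36; break-even revenue = 74,199.36 × £261.49 = £19,402,389.39.
Actual sales revenue = 180,140 × £261.49 = £47,104,808.60.
Margin of safety = (£47,104,808.60 − £19,402,389.39) ÷ £47,104,808.60 = 58.8%.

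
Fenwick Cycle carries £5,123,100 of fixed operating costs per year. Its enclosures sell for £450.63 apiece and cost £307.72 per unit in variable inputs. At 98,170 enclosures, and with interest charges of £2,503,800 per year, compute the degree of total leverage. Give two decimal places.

2.19

At 98,170 units, contribution = 98,170 × £142.91 = £14,029,474.70.
Operating income = contribution − fixed costs = £14,029,474.70 − £5,123,100 = £8,906,374.70. Interest = £2,503,800.00, so EBIT − I = £6,402,574.70.
Degree of total leverage = total CM / (EBIT − interest) = £14,029,474.70 / £6,402,574.70 = 2.1912.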